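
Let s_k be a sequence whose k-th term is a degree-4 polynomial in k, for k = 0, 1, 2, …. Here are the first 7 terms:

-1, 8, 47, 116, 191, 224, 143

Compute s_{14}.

-21169

1st diffs: 9, 39, 69, 75, 33, -81.
2nd diffs: 30, 30, 6, -42, -114.
3rd diffs: 0, -24, -48, -72.
4th diffs: -24, -24, -24 (constant).
Newton forward-difference form: s_k = -1 + 9·C(k,1) + 30·C(k,2) + (-24)·C(k,4).
At k = 14: k = 14, so s_{14} = -1 + 126 + 2730 - 24024 = -21169.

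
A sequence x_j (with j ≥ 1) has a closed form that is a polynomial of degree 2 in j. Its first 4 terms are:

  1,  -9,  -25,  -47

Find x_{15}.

-685

1st diffs: -10, -16, -22.
2nd diffs: -6, -6 (constant).
So x_j = -3j^2 - j + 5.
Evaluating at j = 15 gives x_{15} = -685.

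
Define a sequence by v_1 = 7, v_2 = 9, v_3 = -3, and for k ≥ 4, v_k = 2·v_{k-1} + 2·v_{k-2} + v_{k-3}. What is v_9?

2677

Iterate the recurrence:
v_4 = 19  v_5 = 41  v_6 = 117  v_7 = 335  v_8 = 945  v_9 = 2677.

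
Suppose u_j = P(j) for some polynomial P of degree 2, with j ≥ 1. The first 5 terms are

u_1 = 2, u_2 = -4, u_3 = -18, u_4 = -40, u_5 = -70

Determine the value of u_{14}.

1st diffs: -6, -14, -22, -30.
2nd diffs: -8, -8, -8 (constant).
Newton forward-difference form: u_j = 2 + (-6)·C(j-1,1) + (-8)·C(j-1,2).
At j = 14: j-1 = 13, so u_{14} = 2 - 78 - 624 = -700.

-700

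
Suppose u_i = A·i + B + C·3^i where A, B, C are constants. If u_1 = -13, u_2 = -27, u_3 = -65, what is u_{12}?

-1062911

Write the equations: A + B + 3C = -13; 2A + B + 9C = -27; 3A + B + 27C = -65.
Subtracting the first from the second: A + 6C = -14.
Subtracting the second from the third: A + 18C = -38.
Solving: C = -2, A = -2, then B = -5.
Therefore u_{12} = -24 + (-5) + (-2)·531441 = -1062911.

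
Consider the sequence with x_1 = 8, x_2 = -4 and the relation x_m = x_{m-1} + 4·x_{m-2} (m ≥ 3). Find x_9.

4028

Applying the relation repeatedly:
x_3 = 28  x_4 = 12  x_5 = 124  x_6 = 172  x_7 = 668  x_8 = 1356  x_9 = 4028.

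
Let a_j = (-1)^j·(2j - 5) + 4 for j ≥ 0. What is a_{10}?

19

(-1)^10 = 1; 2j - 5 at j=10 is 15; so a_{10} = 19.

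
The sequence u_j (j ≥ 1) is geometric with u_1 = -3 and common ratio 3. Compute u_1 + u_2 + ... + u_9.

-29523

u_j = (-3)·3^(j-1).
S = (-3)·(3^9 - 1)/(3 - 1) = (-3)·(19683 - 1)/(2) = -29523.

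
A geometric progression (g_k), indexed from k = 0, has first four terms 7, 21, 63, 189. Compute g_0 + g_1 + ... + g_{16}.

451990567

Common ratio r = 3.
g_k = 7·3^(k-0).
S = 7·(3^17 - 1)/(3 - 1) = 7·(129140163 - 1)/(2) = 451990567.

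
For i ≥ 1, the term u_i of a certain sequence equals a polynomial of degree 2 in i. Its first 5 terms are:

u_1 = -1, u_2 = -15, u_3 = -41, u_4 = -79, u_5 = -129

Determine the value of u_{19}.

1st diffs: -14, -26, -38, -50.
2nd diffs: -12, -12, -12 (constant).
So u_i = -6i^2 + 4i + 1.
Evaluating at i = 19 gives u_{19} = -2089.

-2089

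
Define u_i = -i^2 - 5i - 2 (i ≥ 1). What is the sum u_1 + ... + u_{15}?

Over i = 1..15: Σi = 120, Σi² = 1240.
Total = (-1)·1240 + (-5)·120 + (-2)·15 = -1870.

-1870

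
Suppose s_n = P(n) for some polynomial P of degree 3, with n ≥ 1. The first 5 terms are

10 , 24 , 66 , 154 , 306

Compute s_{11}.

3570

1st diffs: 14, 42, 88, 152.
2nd diffs: 28, 46, 64.
3rd diffs: 18, 18 (constant).
Newton forward-difference form: s_n = 10 + 14·C(n-1,1) + 28·C(n-1,2) + 18·C(n-1,3).
At n = 11: n-1 = 10, so s_{11} = 10 + 140 + 1260 + 2160 = 3570.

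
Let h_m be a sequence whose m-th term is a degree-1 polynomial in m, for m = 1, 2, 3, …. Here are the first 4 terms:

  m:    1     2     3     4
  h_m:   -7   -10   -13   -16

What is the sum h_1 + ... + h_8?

1st diffs: -3, -3, -3 (constant).
So h_m = -3m - 4.
Continuing: -19, -22, -25, -28.
Summing m = 1..8 (8 terms) gives -140.

-140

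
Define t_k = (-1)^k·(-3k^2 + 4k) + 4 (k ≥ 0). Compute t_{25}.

(-1)^25 = -1; -3k^2 + 4k at k=25 is -1775; so t_{25} = 1779.

1779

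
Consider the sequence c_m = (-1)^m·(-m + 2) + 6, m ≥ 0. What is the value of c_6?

(-1)^6 = 1; -m + 2 at m=6 is -4; so c_6 = 2.

2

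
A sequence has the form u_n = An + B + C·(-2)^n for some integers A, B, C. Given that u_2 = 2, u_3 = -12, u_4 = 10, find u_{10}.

1006

Write the equations: 2A + B + 4C = 2; 3A + B - 8C = -12; 4A + B + 16C = 10.
Subtracting the first from the second: A - 12C = -14.
Subtracting the second from the third: A + 24C = 22.
Solving: C = 1, A = -2, then B = 2.
So u_n = -2·n + 2 + 1·(-2)^n; at n=10 this is 1006.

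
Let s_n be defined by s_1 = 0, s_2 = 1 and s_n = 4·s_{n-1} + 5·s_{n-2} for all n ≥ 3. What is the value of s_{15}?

1017252604

Iterate the recurrence:
s_3 = 4; s_4 = 21; s_5 = 104; …; s_{12} = 8138021; s_{13} = 40690104; s_{14} = 203450521; s_{15} = 1017252604.
(Characteristic roots are 5 and -1.)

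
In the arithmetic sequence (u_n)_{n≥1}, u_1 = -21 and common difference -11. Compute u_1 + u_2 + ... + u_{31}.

u_n = -21 + (n - 1)·(-11).
u_{31} = -351; S = 31·(-21 + (-351))/2 = -5766.

-5766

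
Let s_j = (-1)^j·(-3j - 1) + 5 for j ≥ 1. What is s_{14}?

-38

(-1)^14 = 1; -3j - 1 at j=14 is -43; so s_{14} = -38.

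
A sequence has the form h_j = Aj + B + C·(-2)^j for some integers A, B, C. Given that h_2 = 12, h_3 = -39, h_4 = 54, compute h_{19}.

At j = 2, 3, 4: 2A + B + 4C = 12; 3A + B - 8C = -39; 4A + B + 16C = 54.
Subtracting the first from the second: A - 12C = -51.
Subtracting the second from the third: A + 24C = 93.
Solving: C = 4, A = -3, then B = 2.
Therefore h_{19} = -57 + 2 + 4·(-524288) = -2097207.

-2097207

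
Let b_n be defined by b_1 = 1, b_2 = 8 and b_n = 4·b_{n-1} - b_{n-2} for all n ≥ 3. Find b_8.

22508

Step forward from the initial values:
b_3 = 31, b_4 = 116, b_5 = 433, b_6 = 1616, b_7 = 6031, b_8 = 22508.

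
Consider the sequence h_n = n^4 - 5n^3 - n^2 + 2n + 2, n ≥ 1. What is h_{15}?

33557

h_{15} = 1·15^4 - 5·15^3 - 1·15^2 + 2·15 + 2 = 33557.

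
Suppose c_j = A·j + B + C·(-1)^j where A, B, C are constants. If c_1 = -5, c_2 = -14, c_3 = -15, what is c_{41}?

-205

Write the equations: A + B - C = -5; 2A + B + C = -14; 3A + B - C = -15.
Subtracting the first from the second: A + 2C = -9.
Subtracting the second from the third: A - 2C = -1.
Solving: C = -2, A = -5, then B = -2.
Hence c_{41} = -5·41 + (-2) + (-2)·(-1) = -205.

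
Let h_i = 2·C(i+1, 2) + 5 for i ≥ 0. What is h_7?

C(8, 2) = 28, so h_7 = 61.

61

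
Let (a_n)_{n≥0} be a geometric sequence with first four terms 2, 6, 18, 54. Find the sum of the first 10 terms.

Common ratio r = 3.
a_n = 2·3^(n-0).
S = 2·(3^10 - 1)/(3 - 1) = 2·(59049 - 1)/(2) = 59048.

59048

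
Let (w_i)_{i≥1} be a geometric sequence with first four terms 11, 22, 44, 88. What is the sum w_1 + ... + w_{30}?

11811160053

Common ratio r = 2.
w_i = 11·2^(i-1).
S = 11·(2^30 - 1)/(2 - 1) = 11·(1073741824 - 1)/(1) = 11811160053.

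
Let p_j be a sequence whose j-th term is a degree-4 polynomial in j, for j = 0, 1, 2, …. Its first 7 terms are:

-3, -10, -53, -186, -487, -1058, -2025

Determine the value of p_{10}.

-13213

1st diffs: -7, -43, -133, -301, -571, -967.
2nd diffs: -36, -90, -168, -270, -396.
3rd diffs: -54, -78, -102, -126.
4th diffs: -24, -24, -24 (constant).
Newton forward-difference form: p_j = -3 + (-7)·C(j,1) + (-36)·C(j,2) + (-54)·C(j,3) + (-24)·C(j,4).
At j = 10: j = 10, so p_{10} = -3 - 70 - 1620 - 6480 - 5040 = -13213.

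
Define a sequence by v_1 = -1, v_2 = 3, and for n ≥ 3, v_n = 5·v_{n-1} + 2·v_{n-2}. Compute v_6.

Applying the relation repeatedly:
v_3 = 13  v_4 = 71  v_5 = 381  v_6 = 2047.

2047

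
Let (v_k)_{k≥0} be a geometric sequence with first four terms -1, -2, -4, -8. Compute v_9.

-512

Common ratio r = 2.
v_k = (-1)·2^(k-0).
v_9 = (-1)·2^9 = -512.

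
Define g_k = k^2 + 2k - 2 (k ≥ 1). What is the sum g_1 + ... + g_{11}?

Over k = 1..11: Σk = 66, Σk² = 506.
Total = (1)·506 + (2)·66 + (-2)·11 = 616.

616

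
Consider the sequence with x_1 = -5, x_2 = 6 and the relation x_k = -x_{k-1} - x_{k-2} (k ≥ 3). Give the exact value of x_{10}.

-5

Step forward from the initial values:
x_3 = -1  x_4 = -5  x_5 = 6  x_6 = -1  x_7 = -5  x_8 = 6  x_9 = -1  x_{10} = -5.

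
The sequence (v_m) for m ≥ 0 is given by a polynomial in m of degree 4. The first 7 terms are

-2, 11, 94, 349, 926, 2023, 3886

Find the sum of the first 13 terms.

155714

1st diffs: 13, 83, 255, 577, 1097, 1863.
2nd diffs: 70, 172, 322, 520, 766.
3rd diffs: 102, 150, 198, 246.
4th diffs: 48, 48, 48 (constant).
Newton forward-difference form: v_m = -2 + 13·C(m,1) + 70·C(m,2) + 102·C(m,3) + 48·C(m,4).
Continuing: …, 6809, 11134, 17251, 25598, …, v_{12} = 50974.
Summing m = 0..12 (13 terms) gives 155714.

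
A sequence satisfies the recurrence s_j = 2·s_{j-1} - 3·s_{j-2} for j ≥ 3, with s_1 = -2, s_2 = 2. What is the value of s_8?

-34

Iterate the recurrence:
s_3 = 10, s_4 = 14, s_5 = -2, s_6 = -46, s_7 = -86, s_8 = -34.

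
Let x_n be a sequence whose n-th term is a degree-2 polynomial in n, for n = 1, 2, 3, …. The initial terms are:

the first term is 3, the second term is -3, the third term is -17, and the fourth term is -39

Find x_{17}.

1st diffs: -6, -14, -22.
2nd diffs: -8, -8 (constant).
So x_n = -4n^2 + 6n + 1.
Evaluating at n = 17 gives x_{17} = -1053.

-1053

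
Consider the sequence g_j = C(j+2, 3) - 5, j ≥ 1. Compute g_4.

15

C(6, 3) = 20, so g_4 = 15.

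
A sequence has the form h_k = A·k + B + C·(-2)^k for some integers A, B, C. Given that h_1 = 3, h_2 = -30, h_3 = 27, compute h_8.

-1308

Plug in k = 1, 2, 3: A + B - 2C = 3; 2A + B + 4C = -30; 3A + B - 8C = 27.
Subtracting the first from the second: A + 6C = -33.
Subtracting the second from the third: A - 12C = 57.
Solving: C = -5, A = -3, then B = -4.
Therefore h_8 = -24 + (-4) + (-5)·256 = -1308.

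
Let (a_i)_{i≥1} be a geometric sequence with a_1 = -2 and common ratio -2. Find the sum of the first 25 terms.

-22369622

a_i = (-2)·(-2)^(i-1).
S = (-2)·((-2)^25 - 1)/(-2 - 1) = (-2)·(-33554432 - 1)/(-3) = -22369622.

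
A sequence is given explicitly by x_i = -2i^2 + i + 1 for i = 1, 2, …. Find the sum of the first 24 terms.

-9476

Over i = 1..24: Σi = 300, Σi² = 4900.
Total = (-2)·4900 + (1)·300 + (1)·24 = -9476.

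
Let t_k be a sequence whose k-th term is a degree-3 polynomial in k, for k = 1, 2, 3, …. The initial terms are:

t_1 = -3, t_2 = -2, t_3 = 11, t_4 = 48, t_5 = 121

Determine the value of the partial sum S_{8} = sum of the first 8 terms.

1516

1st diffs: 1, 13, 37, 73.
2nd diffs: 12, 24, 36.
3rd diffs: 12, 12 (constant).
So t_k = 2k^3 - 6k^2 + 5k - 4.
Continuing: 242, 423, 676.
Summing k = 1..8 (8 terms) gives 1516.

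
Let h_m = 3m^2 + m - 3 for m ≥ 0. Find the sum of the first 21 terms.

Over m = 0..20: Σm = 210, Σm² = 2870.
Total = (3)·2870 + (1)·210 + (-3)·21 = 8757.

8757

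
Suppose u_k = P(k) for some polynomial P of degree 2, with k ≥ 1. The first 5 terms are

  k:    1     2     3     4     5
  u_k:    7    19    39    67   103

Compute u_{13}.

679

1st diffs: 12, 20, 28, 36.
2nd diffs: 8, 8, 8 (constant).
So u_k = 4k^2 + 3.
Evaluating at k = 13 gives u_{13} = 679.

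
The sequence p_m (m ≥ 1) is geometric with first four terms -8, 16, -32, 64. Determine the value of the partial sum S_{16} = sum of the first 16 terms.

Common ratio r = -2.
p_m = (-8)·(-2)^(m-1).
S = (-8)·((-2)^16 - 1)/(-2 - 1) = (-8)·(65536 - 1)/(-3) = 174760.

174760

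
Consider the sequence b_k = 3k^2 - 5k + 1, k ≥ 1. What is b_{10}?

251

b_{10} = 3·10^2 - 5·10 + 1 = 251.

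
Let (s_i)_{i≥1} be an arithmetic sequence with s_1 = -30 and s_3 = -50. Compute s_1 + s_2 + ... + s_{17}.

Common difference d = (-50 - (-30)) / (3 - 1) = -10.
s_i = -30 + (i - 1)·(-10).
s_{17} = -190; S = 17·(-30 + (-190))/2 = -1870.

-1870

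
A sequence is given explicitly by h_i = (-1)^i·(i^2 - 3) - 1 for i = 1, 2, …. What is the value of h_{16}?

252

(-1)^16 = 1; i^2 - 3 at i=16 is 253; so h_{16} = 252.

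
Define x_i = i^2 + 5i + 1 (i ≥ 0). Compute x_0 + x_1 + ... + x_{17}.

2568

Over i = 0..17: Σi = 153, Σi² = 1785.
Total = (1)·1785 + (5)·153 + (1)·18 = 2568.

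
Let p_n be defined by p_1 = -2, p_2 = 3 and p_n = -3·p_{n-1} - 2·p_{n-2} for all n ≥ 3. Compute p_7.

p_3 = -5;  p_4 = 9;  p_5 = -17;  p_6 = 33;  p_7 = -65.
(Characteristic roots are -1 and -2.)

-65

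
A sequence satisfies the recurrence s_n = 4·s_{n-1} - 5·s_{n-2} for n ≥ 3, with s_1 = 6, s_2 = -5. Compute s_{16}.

s_3 = -50;  s_4 = -175;  s_5 = -450;  …;  s_{13} = 245550;  s_{14} = 353075;  s_{15} = 184550;  s_{16} = -1027175.

-1027175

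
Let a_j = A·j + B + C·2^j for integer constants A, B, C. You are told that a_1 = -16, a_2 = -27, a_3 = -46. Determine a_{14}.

-65583

At j = 1, 2, 3: A + B + 2C = -16; 2A + B + 4C = -27; 3A + B + 8C = -46.
Subtracting the first from the second: A + 2C = -11.
Subtracting the second from the third: A + 4C = -19.
Solving: C = -4, A = -3, then B = -5.
Hence a_{14} = -3·14 + (-5) + (-4)·16384 = -65583.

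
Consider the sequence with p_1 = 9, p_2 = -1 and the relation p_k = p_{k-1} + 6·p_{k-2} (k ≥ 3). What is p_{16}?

48602783

Iterate the recurrence:
p_3 = 53; p_4 = 47; p_5 = 365; …; p_{13} = 1829837; p_{14} = 5374823; p_{15} = 16353845; p_{16} = 48602783.
(Characteristic roots are 3 and -2.)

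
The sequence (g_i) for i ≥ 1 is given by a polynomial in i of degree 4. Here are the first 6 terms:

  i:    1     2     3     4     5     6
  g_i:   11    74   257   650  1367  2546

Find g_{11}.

1st diffs: 63, 183, 393, 717, 1179.
2nd diffs: 120, 210, 324, 462.
3rd diffs: 90, 114, 138.
4th diffs: 24, 24 (constant).
Newton forward-difference form: g_i = 11 + 63·C(i-1,1) + 120·C(i-1,2) + 90·C(i-1,3) + 24·C(i-1,4).
At i = 11: i-1 = 10, so g_{11} = 11 + 630 + 5400 + 10800 + 5040 = 21881.

21881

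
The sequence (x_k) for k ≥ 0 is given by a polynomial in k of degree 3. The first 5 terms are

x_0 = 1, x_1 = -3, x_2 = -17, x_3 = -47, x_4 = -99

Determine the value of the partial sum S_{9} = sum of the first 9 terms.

1st diffs: -4, -14, -30, -52.
2nd diffs: -10, -16, -22.
3rd diffs: -6, -6 (constant).
So x_k = -k^3 - 2k^2 - k + 1.
Continuing: -179, -293, -447, -647.
Summing k = 0..8 (9 terms) gives -1731.

-1731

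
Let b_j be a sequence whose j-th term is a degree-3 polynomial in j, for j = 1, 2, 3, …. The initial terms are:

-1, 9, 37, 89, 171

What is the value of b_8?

657

1st diffs: 10, 28, 52, 82.
2nd diffs: 18, 24, 30.
3rd diffs: 6, 6 (constant).
Newton forward-difference form: b_j = -1 + 10·C(j-1,1) + 18·C(j-1,2) + 6·C(j-1,3).
At j = 8: j-1 = 7, so b_8 = -1 + 70 + 378 + 210 = 657.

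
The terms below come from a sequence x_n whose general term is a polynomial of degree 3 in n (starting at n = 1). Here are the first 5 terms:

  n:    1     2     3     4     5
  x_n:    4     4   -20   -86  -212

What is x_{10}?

-2372

1st diffs: 0, -24, -66, -126.
2nd diffs: -24, -42, -60.
3rd diffs: -18, -18 (constant).
So x_n = -3n^3 + 6n^2 + 3n - 2.
Evaluating at n = 10 gives x_{10} = -2372.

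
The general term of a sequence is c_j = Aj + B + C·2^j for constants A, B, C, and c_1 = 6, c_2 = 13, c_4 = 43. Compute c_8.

Write the equations: A + B + 2C = 6; 2A + B + 4C = 13; 4A + B + 16C = 43.
Subtracting the first from the second: A + 2C = 7.
Subtracting the second from the third: 2A + 12C = 30.
Solving: C = 2, A = 3, then B = -1.
So c_j = 3·j + (-1) + 2·2^j; at j=8 this is 535.

535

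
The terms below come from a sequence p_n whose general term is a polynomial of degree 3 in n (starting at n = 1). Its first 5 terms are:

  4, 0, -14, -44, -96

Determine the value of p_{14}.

-2544

1st diffs: -4, -14, -30, -52.
2nd diffs: -10, -16, -22.
3rd diffs: -6, -6 (constant).
So p_n = -n^3 + n^2 + 4.
Evaluating at n = 14 gives p_{14} = -2544.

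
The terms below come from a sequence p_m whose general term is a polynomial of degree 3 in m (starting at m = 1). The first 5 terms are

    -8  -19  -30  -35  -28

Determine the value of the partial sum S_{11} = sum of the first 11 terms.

1287

1st diffs: -11, -11, -5, 7.
2nd diffs: 0, 6, 12.
3rd diffs: 6, 6 (constant).
Newton forward-difference form: p_m = -8 + (-11)·C(m-1,1) + 6·C(m-1,3).
Continuing: …, -3, 46, 125, 240, …, p_{11} = 602.
Summing m = 1..11 (11 terms) gives 1287.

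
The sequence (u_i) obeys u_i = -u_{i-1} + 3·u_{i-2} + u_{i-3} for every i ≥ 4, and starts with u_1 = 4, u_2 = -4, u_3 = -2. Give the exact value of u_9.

28

Applying the relation repeatedly:
u_4 = -6  u_5 = -4  u_6 = -16  u_7 = -2  u_8 = -50  u_9 = 28.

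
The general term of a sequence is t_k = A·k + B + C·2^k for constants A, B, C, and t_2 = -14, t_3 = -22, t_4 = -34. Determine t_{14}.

-16442

The three given values yield: 2A + B + 4C = -14; 3A + B + 8C = -22; 4A + B + 16C = -34.
Subtracting the first from the second: A + 4C = -8.
Subtracting the second from the third: A + 8C = -12.
Solving: C = -1, A = -4, then B = -2.
Hence t_{14} = -4·14 + (-2) + (-1)·16384 = -16442.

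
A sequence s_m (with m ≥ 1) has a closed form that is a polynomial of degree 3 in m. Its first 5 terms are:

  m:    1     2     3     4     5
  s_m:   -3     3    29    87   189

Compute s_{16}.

1st diffs: 6, 26, 58, 102.
2nd diffs: 20, 32, 44.
3rd diffs: 12, 12 (constant).
Newton forward-difference form: s_m = -3 + 6·C(m-1,1) + 20·C(m-1,2) + 12·C(m-1,3).
At m = 16: m-1 = 15, so s_{16} = -3 + 90 + 2100 + 5460 = 7647.

7647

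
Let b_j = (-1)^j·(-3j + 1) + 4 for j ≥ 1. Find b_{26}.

(-1)^26 = 1; -3j + 1 at j=26 is -77; so b_{26} = -73.

-73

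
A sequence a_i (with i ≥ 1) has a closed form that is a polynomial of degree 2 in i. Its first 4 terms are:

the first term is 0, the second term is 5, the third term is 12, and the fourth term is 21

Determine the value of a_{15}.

1st diffs: 5, 7, 9.
2nd diffs: 2, 2 (constant).
Newton forward-difference form: a_i = 5·C(i-1,1) + 2·C(i-1,2).
At i = 15: i-1 = 14, so a_{15} = 70 + 182 = 252.

252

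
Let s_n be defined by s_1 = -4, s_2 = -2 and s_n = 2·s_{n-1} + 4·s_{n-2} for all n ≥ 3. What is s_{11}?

-195584

Iterate the recurrence:
s_3 = -20;  s_4 = -48;  s_5 = -176;  s_6 = -544;  s_7 = -1792;  s_8 = -5760;  s_9 = -18688;  s_{10} = -60416;  s_{11} = -195584.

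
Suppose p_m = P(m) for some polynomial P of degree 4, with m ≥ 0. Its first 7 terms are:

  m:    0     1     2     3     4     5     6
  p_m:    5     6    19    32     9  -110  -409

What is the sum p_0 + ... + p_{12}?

1st diffs: 1, 13, 13, -23, -119, -299.
2nd diffs: 12, 0, -36, -96, -180.
3rd diffs: -12, -36, -60, -84.
4th diffs: -24, -24, -24 (constant).
So p_m = -m^4 + 4m^3 + m^2 - 3m + 5.
Continuing: …, -996, -2003, -3586, -5925, …, p_{12} = -13711.
Summing m = 0..12 (13 terms) gives -35893.

-35893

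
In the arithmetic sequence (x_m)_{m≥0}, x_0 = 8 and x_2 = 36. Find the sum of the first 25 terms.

4400

Common difference d = (36 - 8) / (2 - 0) = 14.
x_m = 8 + (m - 0)·14.
x_{24} = 344; S = 25·(8 + 344)/2 = 4400.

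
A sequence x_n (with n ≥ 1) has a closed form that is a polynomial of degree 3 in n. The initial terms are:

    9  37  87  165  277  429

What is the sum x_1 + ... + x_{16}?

1st diffs: 28, 50, 78, 112, 152.
2nd diffs: 22, 28, 34, 40.
3rd diffs: 6, 6, 6 (constant).
Newton forward-difference form: x_n = 9 + 28·C(n-1,1) + 22·C(n-1,2) + 6·C(n-1,3).
Continuing: …, 627, 877, 1185, 1557, …, x_{16} = 5469.
Summing n = 1..16 (16 terms) gives 26744.

26744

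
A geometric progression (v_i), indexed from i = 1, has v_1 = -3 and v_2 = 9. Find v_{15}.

-14348907

Common ratio r = -3.
v_i = (-3)·(-3)^(i-1).
v_{15} = (-3)·(-3)^14 = -14348907.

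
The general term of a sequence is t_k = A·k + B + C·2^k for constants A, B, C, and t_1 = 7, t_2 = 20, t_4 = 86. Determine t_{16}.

Write the equations: A + B + 2C = 7; 2A + B + 4C = 20; 4A + B + 16C = 86.
Subtracting the first from the second: A + 2C = 13.
Subtracting the second from the third: 2A + 12C = 66.
Solving: C = 5, A = 3, then B = -6.
So t_k = 3·k + (-6) + 5·2^k; at k=16 this is 327722.

327722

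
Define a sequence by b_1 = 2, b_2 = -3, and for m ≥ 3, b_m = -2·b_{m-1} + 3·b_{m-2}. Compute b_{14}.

Iterate the recurrence:
b_3 = 12;  b_4 = -33;  b_5 = 102;  …;  b_{11} = 73812;  b_{12} = -221433;  b_{13} = 664302;  b_{14} = -1992903.
(Characteristic roots are 1 and -3.)

-1992903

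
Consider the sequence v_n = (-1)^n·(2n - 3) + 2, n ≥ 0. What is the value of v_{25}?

-45

(-1)^25 = -1; 2n - 3 at n=25 is 47; so v_{25} = -45.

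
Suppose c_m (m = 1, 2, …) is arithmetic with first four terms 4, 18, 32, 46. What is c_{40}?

550

Common difference d = 14.
c_m = 4 + (m - 1)·14.
c_{40} = 4 + 39·14 = 550.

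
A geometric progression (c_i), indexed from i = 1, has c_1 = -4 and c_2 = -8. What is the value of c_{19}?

-1048576

Common ratio r = 2.
c_i = (-4)·2^(i-1).
c_{19} = (-4)·2^18 = -1048576.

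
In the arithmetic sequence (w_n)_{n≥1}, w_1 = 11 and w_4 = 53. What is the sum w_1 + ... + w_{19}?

2603

Common difference d = (53 - 11) / (4 - 1) = 14.
w_n = 11 + (n - 1)·14.
w_{19} = 263; S = 19·(11 + 263)/2 = 2603.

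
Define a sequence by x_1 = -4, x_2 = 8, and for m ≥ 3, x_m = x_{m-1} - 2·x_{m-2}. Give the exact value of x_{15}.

Compute successive terms:
x_3 = 16  x_4 = 0  x_5 = -32  …  x_{12} = 96  x_{13} = 544  x_{14} = 352  x_{15} = -736.

-736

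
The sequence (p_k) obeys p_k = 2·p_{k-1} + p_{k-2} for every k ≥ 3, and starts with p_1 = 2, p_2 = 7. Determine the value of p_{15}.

632396

Step forward from the initial values:
p_3 = 16, p_4 = 39, p_5 = 94, …, p_{12} = 44943, p_{13} = 108502, p_{14} = 261947, p_{15} = 632396.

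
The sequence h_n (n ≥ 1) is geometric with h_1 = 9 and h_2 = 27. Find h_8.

19683

Common ratio r = 3.
h_n = 9·3^(n-1).
h_8 = 9·3^7 = 19683.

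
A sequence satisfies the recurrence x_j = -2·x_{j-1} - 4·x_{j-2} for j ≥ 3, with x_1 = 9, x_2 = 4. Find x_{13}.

Step forward from the initial values:
x_3 = -44; x_4 = 72; x_5 = 32; …; x_{10} = 4608; x_{11} = 2048; x_{12} = -22528; x_{13} = 36864.

36864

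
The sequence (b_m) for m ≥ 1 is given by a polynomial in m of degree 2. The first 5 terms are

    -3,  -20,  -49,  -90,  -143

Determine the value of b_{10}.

1st diffs: -17, -29, -41, -53.
2nd diffs: -12, -12, -12 (constant).
Newton forward-difference form: b_m = -3 + (-17)·C(m-1,1) + (-12)·C(m-1,2).
At m = 10: m-1 = 9, so b_{10} = -3 - 153 - 432 = -588.

-588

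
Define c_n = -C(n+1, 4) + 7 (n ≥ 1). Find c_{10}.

C(11, 4) = 330, so c_{10} = -323.

-323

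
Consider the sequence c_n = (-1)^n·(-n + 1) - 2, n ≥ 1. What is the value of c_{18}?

(-1)^18 = 1; -n + 1 at n=18 is -17; so c_{18} = -19.

-19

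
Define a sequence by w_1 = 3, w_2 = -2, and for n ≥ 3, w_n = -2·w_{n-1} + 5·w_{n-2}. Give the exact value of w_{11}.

309179

w_3 = 19;  w_4 = -48;  w_5 = 191;  w_6 = -622;  w_7 = 2199;  w_8 = -7508;  w_9 = 26011;  w_{10} = -89562;  w_{11} = 309179.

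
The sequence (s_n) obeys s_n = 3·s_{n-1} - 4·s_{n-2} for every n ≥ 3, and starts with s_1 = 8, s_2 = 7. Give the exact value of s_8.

Step forward from the initial values:
s_3 = -11  s_4 = -61  s_5 = -139  s_6 = -173  s_7 = 37  s_8 = 803.

803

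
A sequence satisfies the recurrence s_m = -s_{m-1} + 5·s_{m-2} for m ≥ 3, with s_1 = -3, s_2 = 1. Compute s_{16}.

6756381

s_3 = -16;  s_4 = 21;  s_5 = -101;  …;  s_{13} = -312891;  s_{14} = 865321;  s_{15} = -2429776;  s_{16} = 6756381.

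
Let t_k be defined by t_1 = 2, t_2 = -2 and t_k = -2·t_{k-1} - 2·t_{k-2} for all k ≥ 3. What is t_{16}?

-256

Iterate the recurrence:
t_3 = 0; t_4 = 4; t_5 = -8; …; t_{13} = -128; t_{14} = 128; t_{15} = 0; t_{16} = -256.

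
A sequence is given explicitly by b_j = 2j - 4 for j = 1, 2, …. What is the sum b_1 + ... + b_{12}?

108

Over j = 1..12: Σj = 78.
Total = (2)·78 + (-4)·12 = 108.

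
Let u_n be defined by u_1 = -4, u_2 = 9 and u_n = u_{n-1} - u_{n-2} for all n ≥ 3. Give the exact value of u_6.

Step forward from the initial values:
u_3 = 13, u_4 = 4, u_5 = -9, u_6 = -13.

-13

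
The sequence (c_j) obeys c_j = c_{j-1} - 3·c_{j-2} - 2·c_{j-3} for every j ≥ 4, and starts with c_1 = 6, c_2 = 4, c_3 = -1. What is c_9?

Compute successive terms:
c_4 = -25  c_5 = -30  c_6 = 47  c_7 = 187  c_8 = 106  c_9 = -549.

-549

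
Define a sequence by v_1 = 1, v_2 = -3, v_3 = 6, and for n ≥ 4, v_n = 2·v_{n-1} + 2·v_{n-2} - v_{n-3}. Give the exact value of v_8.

389

Iterate the recurrence:
v_4 = 5, v_5 = 25, v_6 = 54, v_7 = 153, v_8 = 389.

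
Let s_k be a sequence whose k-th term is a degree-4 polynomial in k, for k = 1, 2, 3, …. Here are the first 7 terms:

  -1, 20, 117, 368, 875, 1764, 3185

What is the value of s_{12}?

25200

1st diffs: 21, 97, 251, 507, 889, 1421.
2nd diffs: 76, 154, 256, 382, 532.
3rd diffs: 78, 102, 126, 150.
4th diffs: 24, 24, 24 (constant).
Newton forward-difference form: s_k = -1 + 21·C(k-1,1) + 76·C(k-1,2) + 78·C(k-1,3) + 24·C(k-1,4).
At k = 12: k-1 = 11, so s_{12} = -1 + 231 + 4180 + 12870 + 7920 = 25200.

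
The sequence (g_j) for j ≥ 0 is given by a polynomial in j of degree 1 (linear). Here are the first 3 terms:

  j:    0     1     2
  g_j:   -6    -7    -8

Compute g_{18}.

1st diffs: -1, -1 (constant).
So g_j = -j - 6.
Evaluating at j = 18 gives g_{18} = -24.

-24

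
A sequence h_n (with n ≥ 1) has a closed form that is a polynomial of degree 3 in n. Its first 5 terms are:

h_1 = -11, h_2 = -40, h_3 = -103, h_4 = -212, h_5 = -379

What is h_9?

1st diffs: -29, -63, -109, -167.
2nd diffs: -34, -46, -58.
3rd diffs: -12, -12 (constant).
So h_n = -2n^3 - 5n^2 - 4.
Evaluating at n = 9 gives h_9 = -1867.

-1867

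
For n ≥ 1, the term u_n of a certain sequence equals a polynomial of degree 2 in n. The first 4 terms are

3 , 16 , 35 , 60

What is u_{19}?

1155

1st diffs: 13, 19, 25.
2nd diffs: 6, 6 (constant).
Newton forward-difference form: u_n = 3 + 13·C(n-1,1) + 6·C(n-1,2).
At n = 19: n-1 = 18, so u_{19} = 3 + 234 + 918 = 1155.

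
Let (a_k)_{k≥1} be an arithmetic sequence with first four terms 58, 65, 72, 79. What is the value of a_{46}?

373

Common difference d = 7.
a_k = 58 + (k - 1)·7.
a_{46} = 58 + 45·7 = 373.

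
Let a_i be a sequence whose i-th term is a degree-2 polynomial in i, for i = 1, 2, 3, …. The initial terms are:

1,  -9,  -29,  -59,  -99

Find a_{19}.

-1709

1st diffs: -10, -20, -30, -40.
2nd diffs: -10, -10, -10 (constant).
So a_i = -5i^2 + 5i + 1.
Evaluating at i = 19 gives a_{19} = -1709.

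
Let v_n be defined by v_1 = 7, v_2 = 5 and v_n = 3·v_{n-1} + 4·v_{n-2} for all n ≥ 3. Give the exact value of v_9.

157291

Iterate the recurrence:
v_3 = 43;  v_4 = 149;  v_5 = 619;  v_6 = 2453;  v_7 = 9835;  v_8 = 39317;  v_9 = 157291.
(Characteristic roots are 4 and -1.)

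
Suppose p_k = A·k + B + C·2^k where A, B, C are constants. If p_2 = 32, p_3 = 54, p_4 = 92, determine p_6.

At k = 2, 3, 4: 2A + B + 4C = 32; 3A + B + 8C = 54; 4A + B + 16C = 92.
Subtracting the first from the second: A + 4C = 22.
Subtracting the second from the third: A + 8C = 38.
Solving: C = 4, A = 6, then B = 4.
Therefore p_6 = 36 + 4 + 4·64 = 296.

296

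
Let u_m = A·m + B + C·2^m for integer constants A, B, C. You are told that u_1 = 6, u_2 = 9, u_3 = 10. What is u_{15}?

At m = 1, 2, 3: A + B + 2C = 6; 2A + B + 4C = 9; 3A + B + 8C = 10.
Subtracting the first from the second: A + 2C = 3.
Subtracting the second from the third: A + 4C = 1.
Solving: C = -1, A = 5, then B = 3.
Therefore u_{15} = 75 + 3 + (-1)·32768 = -32690.

-32690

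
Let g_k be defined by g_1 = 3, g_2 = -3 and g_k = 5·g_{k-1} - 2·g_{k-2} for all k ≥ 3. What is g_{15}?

g_3 = -21; g_4 = -99; g_5 = -453; …; g_{12} = -18622179; g_{13} = -84946053; g_{14} = -387485907; g_{15} = -1767537429.

-1767537429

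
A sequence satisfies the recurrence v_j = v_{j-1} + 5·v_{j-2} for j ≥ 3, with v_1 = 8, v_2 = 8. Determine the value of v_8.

6248

Iterate the recurrence:
v_3 = 48  v_4 = 88  v_5 = 328  v_6 = 768  v_7 = 2408  v_8 = 6248.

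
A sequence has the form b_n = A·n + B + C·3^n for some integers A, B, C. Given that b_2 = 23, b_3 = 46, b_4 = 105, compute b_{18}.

Plug in n = 2, 3, 4: 2A + B + 9C = 23; 3A + B + 27C = 46; 4A + B + 81C = 105.
Subtracting the first from the second: A + 18C = 23.
Subtracting the second from the third: A + 54C = 59.
Solving: C = 1, A = 5, then B = 4.
So b_n = 5·n + 4 + 1·3^n; at n=18 this is 387420583.

387420583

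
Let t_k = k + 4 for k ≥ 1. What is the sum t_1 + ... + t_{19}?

Over k = 1..19: Σk = 190.
Total = (1)·190 + (4)·19 = 266.

266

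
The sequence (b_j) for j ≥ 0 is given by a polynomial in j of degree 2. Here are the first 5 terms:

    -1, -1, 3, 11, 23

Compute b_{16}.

479

1st diffs: 0, 4, 8, 12.
2nd diffs: 4, 4, 4 (constant).
So b_j = 2j^2 - 2j - 1.
Evaluating at j = 16 gives b_{16} = 479.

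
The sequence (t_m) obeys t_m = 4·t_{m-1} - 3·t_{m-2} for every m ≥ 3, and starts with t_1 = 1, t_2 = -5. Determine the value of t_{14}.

Step forward from the initial values:
t_3 = -23  t_4 = -77  t_5 = -239  …  t_{11} = -177143  t_{12} = -531437  t_{13} = -1594319  t_{14} = -4782965.
(Characteristic roots are 3 and 1.)

-4782965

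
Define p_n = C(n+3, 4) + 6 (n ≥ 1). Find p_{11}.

C(14, 4) = 1001, so p_{11} = 1007.

1007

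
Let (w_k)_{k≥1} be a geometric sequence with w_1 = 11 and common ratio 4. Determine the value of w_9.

720896

w_k = 11·4^(k-1).
w_9 = 11·4^8 = 720896.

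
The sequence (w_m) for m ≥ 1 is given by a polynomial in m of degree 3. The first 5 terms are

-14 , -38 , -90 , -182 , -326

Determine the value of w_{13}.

-4790

1st diffs: -24, -52, -92, -144.
2nd diffs: -28, -40, -52.
3rd diffs: -12, -12 (constant).
So w_m = -2m^3 - 2m^2 - 4m - 6.
Evaluating at m = 13 gives w_{13} = -4790.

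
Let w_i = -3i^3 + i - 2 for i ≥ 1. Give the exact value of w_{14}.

w_{14} = -3·14^3 + 1·14 - 2 = -8220.

-8220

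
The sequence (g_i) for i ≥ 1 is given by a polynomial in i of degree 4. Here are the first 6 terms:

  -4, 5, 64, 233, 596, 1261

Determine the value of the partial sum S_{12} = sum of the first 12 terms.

60254

1st diffs: 9, 59, 169, 363, 665.
2nd diffs: 50, 110, 194, 302.
3rd diffs: 60, 84, 108.
4th diffs: 24, 24 (constant).
Newton forward-difference form: g_i = -4 + 9·C(i-1,1) + 50·C(i-1,2) + 60·C(i-1,3) + 24·C(i-1,4).
Continuing: …, 2360, 4049, 6508, 9941, …, g_{12} = 20665.
Summing i = 1..12 (12 terms) gives 60254.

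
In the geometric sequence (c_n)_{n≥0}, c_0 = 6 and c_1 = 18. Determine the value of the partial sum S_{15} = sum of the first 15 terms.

Common ratio r = 3.
c_n = 6·3^(n-0).
S = 6·(3^15 - 1)/(3 - 1) = 6·(14348907 - 1)/(2) = 43046718.

43046718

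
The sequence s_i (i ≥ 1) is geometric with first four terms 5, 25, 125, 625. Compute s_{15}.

Common ratio r = 5.
s_i = 5·5^(i-1).
s_{15} = 5·5^14 = 30517578125.

30517578125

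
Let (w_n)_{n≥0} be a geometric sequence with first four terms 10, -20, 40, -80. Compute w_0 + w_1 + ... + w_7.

Common ratio r = -2.
w_n = 10·(-2)^(n-0).
S = 10·((-2)^8 - 1)/(-2 - 1) = 10·(256 - 1)/(-3) = -850.

-850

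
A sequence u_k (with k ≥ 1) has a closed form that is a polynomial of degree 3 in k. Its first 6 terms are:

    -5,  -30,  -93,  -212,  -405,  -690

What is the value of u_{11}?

-4125

1st diffs: -25, -63, -119, -193, -285.
2nd diffs: -38, -56, -74, -92.
3rd diffs: -18, -18, -18 (constant).
Newton forward-difference form: u_k = -5 + (-25)·C(k-1,1) + (-38)·C(k-1,2) + (-18)·C(k-1,3).
At k = 11: k-1 = 10, so u_{11} = -5 - 250 - 1710 - 2160 = -4125.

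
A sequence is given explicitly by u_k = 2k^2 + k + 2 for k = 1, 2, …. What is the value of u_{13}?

u_{13} = 2·13^2 + 1·13 + 2 = 353.

353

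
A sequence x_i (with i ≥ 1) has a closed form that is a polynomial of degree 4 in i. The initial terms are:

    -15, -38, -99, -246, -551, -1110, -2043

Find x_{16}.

1st diffs: -23, -61, -147, -305, -559, -933.
2nd diffs: -38, -86, -158, -254, -374.
3rd diffs: -48, -72, -96, -120.
4th diffs: -24, -24, -24 (constant).
So x_i = -i^4 + 2i^3 - 6i^2 - 4i - 6.
Evaluating at i = 16 gives x_{16} = -58950.

-58950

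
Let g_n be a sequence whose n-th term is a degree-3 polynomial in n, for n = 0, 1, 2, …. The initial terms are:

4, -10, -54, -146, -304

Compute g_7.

1st diffs: -14, -44, -92, -158.
2nd diffs: -30, -48, -66.
3rd diffs: -18, -18 (constant).
Newton forward-difference form: g_n = 4 + (-14)·C(n,1) + (-30)·C(n,2) + (-18)·C(n,3).
At n = 7: n = 7, so g_7 = 4 - 98 - 630 - 630 = -1354.

-1354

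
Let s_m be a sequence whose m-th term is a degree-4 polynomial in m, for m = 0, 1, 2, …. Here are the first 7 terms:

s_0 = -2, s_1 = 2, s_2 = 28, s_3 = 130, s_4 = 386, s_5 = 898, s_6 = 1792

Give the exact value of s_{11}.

18082

1st diffs: 4, 26, 102, 256, 512, 894.
2nd diffs: 22, 76, 154, 256, 382.
3rd diffs: 54, 78, 102, 126.
4th diffs: 24, 24, 24 (constant).
Newton forward-difference form: s_m = -2 + 4·C(m,1) + 22·C(m,2) + 54·C(m,3) + 24·C(m,4).
At m = 11: m = 11, so s_{11} = -2 + 44 + 1210 + 8910 + 7920 = 18082.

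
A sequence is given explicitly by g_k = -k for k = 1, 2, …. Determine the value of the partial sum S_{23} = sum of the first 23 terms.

-276

Over k = 1..23: Σk = 276.
Total = (-1)·276 = -276.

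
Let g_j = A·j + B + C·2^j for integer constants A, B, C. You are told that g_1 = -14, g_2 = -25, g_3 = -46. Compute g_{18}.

-1310741

At j = 1, 2, 3: A + B + 2C = -14; 2A + B + 4C = -25; 3A + B + 8C = -46.
Subtracting the first from the second: A + 2C = -11.
Subtracting the second from the third: A + 4C = -21.
Solving: C = -5, A = -1, then B = -3.
Hence g_{18} = -1·18 + (-3) + (-5)·262144 = -1310741.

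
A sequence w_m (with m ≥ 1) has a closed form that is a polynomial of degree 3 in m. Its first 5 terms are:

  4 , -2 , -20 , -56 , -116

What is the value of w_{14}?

1st diffs: -6, -18, -36, -60.
2nd diffs: -12, -18, -24.
3rd diffs: -6, -6 (constant).
Newton forward-difference form: w_m = 4 + (-6)·C(m-1,1) + (-12)·C(m-1,2) + (-6)·C(m-1,3).
At m = 14: m-1 = 13, so w_{14} = 4 - 78 - 936 - 1716 = -2726.

-2726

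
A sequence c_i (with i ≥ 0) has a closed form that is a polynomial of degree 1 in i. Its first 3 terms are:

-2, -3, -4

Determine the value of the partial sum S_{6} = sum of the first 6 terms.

1st diffs: -1, -1 (constant).
So c_i = -i - 2.
Continuing: -5, -6, -7.
Summing i = 0..5 (6 terms) gives -27.

-27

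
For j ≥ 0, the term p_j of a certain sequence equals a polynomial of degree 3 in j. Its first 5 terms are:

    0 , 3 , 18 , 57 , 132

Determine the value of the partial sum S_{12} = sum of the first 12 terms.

8778

1st diffs: 3, 15, 39, 75.
2nd diffs: 12, 24, 36.
3rd diffs: 12, 12 (constant).
Newton forward-difference form: p_j = 3·C(j,1) + 12·C(j,2) + 12·C(j,3).
Continuing: …, 255, 438, 693, 1032, …, p_{11} = 2673.
Summing j = 0..11 (12 terms) gives 8778.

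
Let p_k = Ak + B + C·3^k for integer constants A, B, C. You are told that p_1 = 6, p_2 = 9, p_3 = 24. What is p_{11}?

Write the equations: A + B + 3C = 6; 2A + B + 9C = 9; 3A + B + 27C = 24.
Subtracting the first from the second: A + 6C = 3.
Subtracting the second from the third: A + 18C = 15.
Solving: C = 1, A = -3, then B = 6.
Therefore p_{11} = -33 + 6 + 1·177147 = 177120.

177120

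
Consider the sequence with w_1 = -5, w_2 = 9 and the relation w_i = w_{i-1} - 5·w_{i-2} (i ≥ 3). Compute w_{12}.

50554

Step forward from the initial values:
w_3 = 34; w_4 = -11; w_5 = -181; w_6 = -126; w_7 = 779; w_8 = 1409; w_9 = -2486; w_{10} = -9531; w_{11} = 2899; w_{12} = 50554.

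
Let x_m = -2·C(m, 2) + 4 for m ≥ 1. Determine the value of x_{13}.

-152

C(13, 2) = 78, so x_{13} = -152.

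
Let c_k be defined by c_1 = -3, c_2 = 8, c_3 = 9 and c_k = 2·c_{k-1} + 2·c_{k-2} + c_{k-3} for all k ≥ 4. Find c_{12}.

127471

c_4 = 31, c_5 = 88, c_6 = 247, c_7 = 701, c_8 = 1984, c_9 = 5617, c_{10} = 15903, c_{11} = 45024, c_{12} = 127471.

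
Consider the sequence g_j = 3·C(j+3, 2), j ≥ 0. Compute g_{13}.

360

C(16, 2) = 120, so g_{13} = 360.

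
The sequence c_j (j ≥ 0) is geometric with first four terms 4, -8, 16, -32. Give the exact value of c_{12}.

Common ratio r = -2.
c_j = 4·(-2)^(j-0).
c_{12} = 4·(-2)^12 = 16384.

16384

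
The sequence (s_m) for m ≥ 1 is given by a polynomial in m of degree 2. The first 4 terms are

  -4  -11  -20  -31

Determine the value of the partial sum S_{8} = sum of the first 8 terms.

-340

1st diffs: -7, -9, -11.
2nd diffs: -2, -2 (constant).
Newton forward-difference form: s_m = -4 + (-7)·C(m-1,1) + (-2)·C(m-1,2).
Continuing: -44, -59, -76, -95.
Summing m = 1..8 (8 terms) gives -340.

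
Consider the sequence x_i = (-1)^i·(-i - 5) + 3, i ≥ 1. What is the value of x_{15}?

23

(-1)^15 = -1; -i - 5 at i=15 is -20; so x_{15} = 23.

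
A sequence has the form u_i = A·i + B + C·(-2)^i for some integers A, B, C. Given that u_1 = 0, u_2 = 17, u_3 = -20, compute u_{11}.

-6148

At i = 1, 2, 3: A + B - 2C = 0; 2A + B + 4C = 17; 3A + B - 8C = -20.
Subtracting the first from the second: A + 6C = 17.
Subtracting the second from the third: A - 12C = -37.
Solving: C = 3, A = -1, then B = 7.
Hence u_{11} = -1·11 + 7 + 3·(-2048) = -6148.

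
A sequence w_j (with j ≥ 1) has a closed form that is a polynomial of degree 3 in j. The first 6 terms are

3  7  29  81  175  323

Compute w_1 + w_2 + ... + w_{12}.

10200

1st diffs: 4, 22, 52, 94, 148.
2nd diffs: 18, 30, 42, 54.
3rd diffs: 12, 12, 12 (constant).
Newton forward-difference form: w_j = 3 + 4·C(j-1,1) + 18·C(j-1,2) + 12·C(j-1,3).
Continuing: …, 537, 829, 1211, 1695, …, w_{12} = 3017.
Summing j = 1..12 (12 terms) gives 10200.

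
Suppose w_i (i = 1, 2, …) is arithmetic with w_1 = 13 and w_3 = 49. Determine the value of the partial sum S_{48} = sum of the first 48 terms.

Common difference d = (49 - 13) / (3 - 1) = 18.
w_i = 13 + (i - 1)·18.
w_{48} = 859; S = 48·(13 + 859)/2 = 20928.

20928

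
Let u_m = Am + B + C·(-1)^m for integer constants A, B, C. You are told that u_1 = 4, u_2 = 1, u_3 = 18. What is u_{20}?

At m = 1, 2, 3: A + B - C = 4; 2A + B + C = 1; 3A + B - C = 18.
Subtracting the first from the second: A + 2C = -3.
Subtracting the second from the third: A - 2C = 17.
Solving: C = -5, A = 7, then B = -8.
Therefore u_{20} = 140 + (-8) + (-5)·1 = 127.

127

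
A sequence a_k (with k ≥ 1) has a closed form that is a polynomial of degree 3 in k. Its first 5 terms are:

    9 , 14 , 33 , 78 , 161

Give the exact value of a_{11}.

1st diffs: 5, 19, 45, 83.
2nd diffs: 14, 26, 38.
3rd diffs: 12, 12 (constant).
Newton forward-difference form: a_k = 9 + 5·C(k-1,1) + 14·C(k-1,2) + 12·C(k-1,3).
At k = 11: k-1 = 10, so a_{11} = 9 + 50 + 630 + 1440 = 2129.

2129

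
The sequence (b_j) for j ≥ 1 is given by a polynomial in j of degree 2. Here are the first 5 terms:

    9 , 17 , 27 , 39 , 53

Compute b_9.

1st diffs: 8, 10, 12, 14.
2nd diffs: 2, 2, 2 (constant).
So b_j = j^2 + 5j + 3.
Evaluating at j = 9 gives b_9 = 129.

129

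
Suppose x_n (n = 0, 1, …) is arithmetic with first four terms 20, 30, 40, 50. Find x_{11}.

Common difference d = 10.
x_n = 20 + (n - 0)·10.
x_{11} = 20 + 11·10 = 130.

130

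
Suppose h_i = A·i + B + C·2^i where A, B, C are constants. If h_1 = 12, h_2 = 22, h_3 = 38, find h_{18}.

786506

The three given values yield: A + B + 2C = 12; 2A + B + 4C = 22; 3A + B + 8C = 38.
Subtracting the first from the second: A + 2C = 10.
Subtracting the second from the third: A + 4C = 16.
Solving: C = 3, A = 4, then B = 2.
So h_i = 4·i + 2 + 3·2^i; at i=18 this is 786506.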